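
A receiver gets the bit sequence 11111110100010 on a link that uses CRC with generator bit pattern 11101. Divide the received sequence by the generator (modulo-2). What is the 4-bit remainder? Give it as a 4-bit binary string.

Modulo-2 division of 11111110100010 by 11101:
  pos 0: 11111 XOR 11101 = 00010
  pos 3: 10110 XOR 11101 = 01011
  pos 4: 10111 XOR 11101 = 01010
  pos 5: 10100 XOR 11101 = 01001
  pos 6: 10010 XOR 11101 = 01111
  pos 7: 11110 XOR 11101 = 00011
Remainder = 1110 (nonzero — an error is detected).

1110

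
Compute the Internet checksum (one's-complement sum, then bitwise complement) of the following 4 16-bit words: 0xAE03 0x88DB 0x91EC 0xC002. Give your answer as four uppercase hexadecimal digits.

7731

One's-complement addition (fold any carry out of bit 15 back into bit 0):
  0xAE03 + 0x88DB = 0x136DE → wrap carry → 0x36DF
  0x36DF + 0x91EC = 0x0C8CB
  0xC8CB + 0xC002 = 0x188CD → wrap carry → 0x88CE
One's-complement sum = 0x88CE.
Checksum = ~0x88CE & 0xFFFF = 0x7731.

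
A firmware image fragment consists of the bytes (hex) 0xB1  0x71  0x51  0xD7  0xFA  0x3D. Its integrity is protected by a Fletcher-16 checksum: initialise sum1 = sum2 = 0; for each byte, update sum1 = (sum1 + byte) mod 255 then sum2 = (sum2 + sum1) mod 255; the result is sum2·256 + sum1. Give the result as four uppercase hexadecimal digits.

Running sums (mod 255):
  after byte 0 (0xB1): sum1=177, sum2=177
  after byte 1 (0x71): sum1=35, sum2=212
  after byte 2 (0x51): sum1=116, sum2=73
  after byte 3 (0xD7): sum1=76, sum2=149
  after byte 4 (0xFA): sum1=71, sum2=220
  after byte 5 (0x3D): sum1=132, sum2=97
Checksum = sum2·256 + sum1 = 97·256 + 132 = 24964 = 0x6184.

6184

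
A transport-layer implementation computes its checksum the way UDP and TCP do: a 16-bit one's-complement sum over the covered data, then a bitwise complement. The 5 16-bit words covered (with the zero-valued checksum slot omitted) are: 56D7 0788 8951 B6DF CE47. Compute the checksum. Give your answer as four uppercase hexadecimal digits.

9327

One's-complement addition (fold any carry out of bit 15 back into bit 0):
  0x56D7 + 0x0788 = 0x05E5F
  0x5E5F + 0x8951 = 0x0E7B0
  0xE7B0 + 0xB6DF = 0x19E8F → wrap carry → 0x9E90
  0x9E90 + 0xCE47 = 0x16CD7 → wrap carry → 0x6CD8
One's-complement sum = 0x6CD8.
Checksum = ~0x6CD8 & 0xFFFF = 0x9327.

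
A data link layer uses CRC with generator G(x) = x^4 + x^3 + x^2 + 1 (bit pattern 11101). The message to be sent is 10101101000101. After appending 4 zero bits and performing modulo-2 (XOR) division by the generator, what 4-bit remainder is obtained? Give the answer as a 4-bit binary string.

Append 4 zeros: 101011010001010000. Divide by 11101 (XOR where the leading bit is 1):
  pos 0: 10101 XOR 11101 = 01000
  pos 1: 10001 XOR 11101 = 01100
  pos 2: 11000 XOR 11101 = 00101
  pos 4: 10110 XOR 11101 = 01011
  pos 5: 10110 XOR 11101 = 01011
  pos 6: 10110 XOR 11101 = 01011
  pos 7: 10111 XOR 11101 = 01010
  pos 8: 10100 XOR 11101 = 01001
  pos 9: 10011 XOR 11101 = 01110
  pos 10: 11100 XOR 11101 = 00001
Remainder (last 4 bits) = 1000. This is the CRC / FCS.

1000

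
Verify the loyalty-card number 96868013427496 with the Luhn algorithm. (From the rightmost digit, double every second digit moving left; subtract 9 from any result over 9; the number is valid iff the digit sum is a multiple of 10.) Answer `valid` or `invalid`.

From the right, keep odd positions and double even positions (subtract 9 from any doubled value over 9):
  doubled (positions 2,4,...): 9 5 8 2 7 7 9 → sum 47
  kept (positions 1,3,...): 6 4 2 3 0 6 6 → sum 27
Total = 74.
74 mod 10 = 4, so the number is invalid.

invalid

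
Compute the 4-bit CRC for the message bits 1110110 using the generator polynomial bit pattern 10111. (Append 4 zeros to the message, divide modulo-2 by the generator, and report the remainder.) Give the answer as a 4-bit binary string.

Append 4 zeros: 11101100000. Divide by 10111 (XOR where the leading bit is 1):
  pos 0: 11101 XOR 10111 = 01010
  pos 1: 10101 XOR 10111 = 00010
  pos 4: 10000 XOR 10111 = 00111
  pos 6: 11100 XOR 10111 = 01011
Remainder (last 4 bits) = 1011. This is the CRC / FCS.

1011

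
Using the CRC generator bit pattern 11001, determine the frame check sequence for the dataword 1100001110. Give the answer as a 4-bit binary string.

0110

Append 4 zeros: 11000011100000. Divide by 11001 (XOR where the leading bit is 1):
  pos 0: 11000 XOR 11001 = 00001
  pos 4: 10111 XOR 11001 = 01110
  pos 5: 11100 XOR 11001 = 00101
  pos 7: 10100 XOR 11001 = 01101
  pos 8: 11010 XOR 11001 = 00011
Remainder (last 4 bits) = 0110. This is the CRC / FCS.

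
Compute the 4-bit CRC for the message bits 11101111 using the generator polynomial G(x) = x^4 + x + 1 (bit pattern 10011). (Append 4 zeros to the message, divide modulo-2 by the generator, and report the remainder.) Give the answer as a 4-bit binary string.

0001

Append 4 zeros: 111011110000. Divide by 10011 (XOR where the leading bit is 1):
  pos 0: 11101 XOR 10011 = 01110
  pos 1: 11101 XOR 10011 = 01110
  pos 2: 11101 XOR 10011 = 01110
  pos 3: 11101 XOR 10011 = 01110
  pos 4: 11100 XOR 10011 = 01111
  pos 5: 11110 XOR 10011 = 01101
  pos 6: 11010 XOR 10011 = 01001
  pos 7: 10010 XOR 10011 = 00001
Remainder (last 4 bits) = 0001. This is the CRC / FCS.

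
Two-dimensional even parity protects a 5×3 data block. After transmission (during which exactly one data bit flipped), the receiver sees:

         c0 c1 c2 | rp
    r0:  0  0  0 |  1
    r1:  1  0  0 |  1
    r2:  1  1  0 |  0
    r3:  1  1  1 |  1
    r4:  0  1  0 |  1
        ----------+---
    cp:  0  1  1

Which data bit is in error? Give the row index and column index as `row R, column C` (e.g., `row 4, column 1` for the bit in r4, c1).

Recompute each row's even parity and compare to rp:
  r0: data parity 0, sent rp 1 → mismatch
  r1: data parity 1, sent rp 1 → ok
  r2: data parity 0, sent rp 0 → ok
  r3: data parity 1, sent rp 1 → ok
  r4: data parity 1, sent rp 1 → ok
Recompute each column's even parity and compare to cp:
  c0: data parity 1, sent cp 0 → mismatch
  c1: data parity 1, sent cp 1 → ok
  c2: data parity 1, sent cp 1 → ok
Exactly one row (r0) and one column (c0) fail → the flipped bit is at their intersection.

row 0, column 0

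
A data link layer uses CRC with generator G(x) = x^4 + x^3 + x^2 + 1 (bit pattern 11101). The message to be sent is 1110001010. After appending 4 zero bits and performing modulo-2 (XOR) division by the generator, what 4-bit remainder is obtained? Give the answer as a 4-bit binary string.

0010

Append 4 zeros: 11100010100000. Divide by 11101 (XOR where the leading bit is 1):
  pos 0: 11100 XOR 11101 = 00001
  pos 4: 10101 XOR 11101 = 01000
  pos 5: 10000 XOR 11101 = 01101
  pos 6: 11010 XOR 11101 = 00111
  pos 8: 11100 XOR 11101 = 00001
Remainder (last 4 bits) = 0010. This is the CRC / FCS.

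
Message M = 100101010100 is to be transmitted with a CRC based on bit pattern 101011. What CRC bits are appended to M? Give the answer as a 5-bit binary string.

01011

Append 5 zeros: 10010101010000000. Divide by 101011 (XOR where the leading bit is 1):
  pos 0: 100101 XOR 101011 = 001110
  pos 2: 111001 XOR 101011 = 010010
  pos 3: 100100 XOR 101011 = 001111
  pos 5: 111110 XOR 101011 = 010101
  pos 6: 101010 XOR 101011 = 000001
  pos 11: 100000 XOR 101011 = 001011
Remainder (last 5 bits) = 01011. This is the CRC / FCS.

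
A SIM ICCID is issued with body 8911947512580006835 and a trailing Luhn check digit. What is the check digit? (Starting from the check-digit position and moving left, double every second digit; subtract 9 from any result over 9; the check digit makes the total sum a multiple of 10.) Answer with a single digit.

Partial digits right→left: 5 3 8 6 0 0 0 8 5 2 1 5 7 4 9 1 1 9 8
Double every second digit counting from the check-digit position (so the 1st, 3rd, 5th, ... of the partial from the right).
  doubled (with −9 where >9): 1 7 0 0 1 2 5 9 2 7 → sum 34
  kept as-is: 3 6 0 8 2 5 4 1 9 → sum 38
Total = 34 + 38 = 72.
Check digit = (10 − (72 mod 10)) mod 10 = 8.

8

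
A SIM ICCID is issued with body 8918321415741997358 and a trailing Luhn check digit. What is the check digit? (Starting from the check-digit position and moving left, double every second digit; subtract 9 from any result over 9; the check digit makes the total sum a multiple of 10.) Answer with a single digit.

9

Partial digits right→left: 8 5 3 7 9 9 1 4 7 5 1 4 1 2 3 8 1 9 8
Double every second digit counting from the check-digit position (so the 1st, 3rd, 5th, ... of the partial from the right).
  doubled (with −9 where >9): 7 6 9 2 5 2 2 6 2 7 → sum 48
  kept as-is: 5 7 9 4 5 4 2 8 9 → sum 53
Total = 48 + 53 = 101.
Check digit = (10 − (101 mod 10)) mod 10 = 9.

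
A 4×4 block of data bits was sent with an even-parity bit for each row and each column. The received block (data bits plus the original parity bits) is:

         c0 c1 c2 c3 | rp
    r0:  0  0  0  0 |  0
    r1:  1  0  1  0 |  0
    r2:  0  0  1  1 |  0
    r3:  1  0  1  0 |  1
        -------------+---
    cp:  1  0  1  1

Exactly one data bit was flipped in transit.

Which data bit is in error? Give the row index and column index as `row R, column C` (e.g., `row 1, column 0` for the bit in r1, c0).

Recompute each row's even parity and compare to rp:
  r0: data parity 0, sent rp 0 → ok
  r1: data parity 0, sent rp 0 → ok
  r2: data parity 0, sent rp 0 → ok
  r3: data parity 0, sent rp 1 → mismatch
Recompute each column's even parity and compare to cp:
  c0: data parity 0, sent cp 1 → mismatch
  c1: data parity 0, sent cp 0 → ok
  c2: data parity 1, sent cp 1 → ok
  c3: data parity 1, sent cp 1 → ok
Exactly one row (r3) and one column (c0) fail → the flipped bit is at their intersection.

row 3, column 0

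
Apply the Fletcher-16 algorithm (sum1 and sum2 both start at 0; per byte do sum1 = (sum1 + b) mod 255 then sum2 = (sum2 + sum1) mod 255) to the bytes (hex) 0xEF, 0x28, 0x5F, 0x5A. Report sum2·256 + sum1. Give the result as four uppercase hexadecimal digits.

51D1

Running sums (mod 255):
  after byte 0 (0xEF): sum1=239, sum2=239
  after byte 1 (0x28): sum1=24, sum2=8
  after byte 2 (0x5F): sum1=119, sum2=127
  after byte 3 (0x5A): sum1=209, sum2=81
Checksum = sum2·256 + sum1 = 81·256 + 209 = 20945 = 0x51D1.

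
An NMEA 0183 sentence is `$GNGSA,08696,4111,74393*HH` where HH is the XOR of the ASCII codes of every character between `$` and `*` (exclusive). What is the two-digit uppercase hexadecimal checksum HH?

XOR the ASCII codes of the payload characters:
  'G' = 0x47 → acc = 0x47
  'N' = 0x4E → acc = 0x09
  'G' = 0x47 → acc = 0x4E
  'S' = 0x53 → acc = 0x1D
  'A' = 0x41 → acc = 0x5C
  ',' = 0x2C → acc = 0x70
  '0' = 0x30 → acc = 0x40
  '8' = 0x38 → acc = 0x78
  '6' = 0x36 → acc = 0x4E
  '9' = 0x39 → acc = 0x77
  '6' = 0x36 → acc = 0x41
  ',' = 0x2C → acc = 0x6D
  '4' = 0x34 → acc = 0x59
  '1' = 0x31 → acc = 0x68
  '1' = 0x31 → acc = 0x59
  '1' = 0x31 → acc = 0x68
  ',' = 0x2C → acc = 0x44
  '7' = 0x37 → acc = 0x73
  '4' = 0x34 → acc = 0x47
  '3' = 0x33 → acc = 0x74
  '9' = 0x39 → acc = 0x4D
  '3' = 0x33 → acc = 0x7E
Checksum = 0x7E.

7E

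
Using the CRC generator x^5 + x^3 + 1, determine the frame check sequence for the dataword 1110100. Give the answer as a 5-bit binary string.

01100

Append 5 zeros: 111010000000. Divide by 101001 (XOR where the leading bit is 1):
  pos 0: 111010 XOR 101001 = 010011
  pos 1: 100110 XOR 101001 = 001111
  pos 3: 111100 XOR 101001 = 010101
  pos 4: 101010 XOR 101001 = 000011
Remainder (last 5 bits) = 01100. This is the CRC / FCS.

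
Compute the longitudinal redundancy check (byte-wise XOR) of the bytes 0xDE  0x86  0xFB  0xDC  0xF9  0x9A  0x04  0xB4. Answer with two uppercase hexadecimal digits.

AC

XOR the bytes together:
  start with 0xDE
  0xDE ⊕ 0x86 = 0x58
  0x58 ⊕ 0xFB = 0xA3
  0xA3 ⊕ 0xDC = 0x7F
  0x7F ⊕ 0xF9 = 0x86
  0x86 ⊕ 0x9A = 0x1C
  0x1C ⊕ 0x04 = 0x18
  0x18 ⊕ 0xB4 = 0xAC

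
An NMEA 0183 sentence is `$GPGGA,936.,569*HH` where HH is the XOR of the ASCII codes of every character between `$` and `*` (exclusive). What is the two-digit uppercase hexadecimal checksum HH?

7E

XOR the ASCII codes of the payload characters:
  'G' = 0x47 → acc = 0x47
  'P' = 0x50 → acc = 0x17
  'G' = 0x47 → acc = 0x50
  'G' = 0x47 → acc = 0x17
  'A' = 0x41 → acc = 0x56
  ',' = 0x2C → acc = 0x7A
  '9' = 0x39 → acc = 0x43
  '3' = 0x33 → acc = 0x70
  '6' = 0x36 → acc = 0x46
  '.' = 0x2E → acc = 0x68
  ',' = 0x2C → acc = 0x44
  '5' = 0x35 → acc = 0x71
  '6' = 0x36 → acc = 0x47
  '9' = 0x39 → acc = 0x7E
Checksum = 0x7E.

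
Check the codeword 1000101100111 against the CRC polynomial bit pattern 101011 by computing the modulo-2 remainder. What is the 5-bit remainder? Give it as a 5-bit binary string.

01110

Modulo-2 division of 1000101100111 by 101011:
  pos 0: 100010 XOR 101011 = 001001
  pos 2: 100111 XOR 101011 = 001100
  pos 4: 110000 XOR 101011 = 011011
  pos 5: 110111 XOR 101011 = 011100
  pos 6: 111001 XOR 101011 = 010010
  pos 7: 100101 XOR 101011 = 001110
Remainder = 01110 (nonzero — an error is detected).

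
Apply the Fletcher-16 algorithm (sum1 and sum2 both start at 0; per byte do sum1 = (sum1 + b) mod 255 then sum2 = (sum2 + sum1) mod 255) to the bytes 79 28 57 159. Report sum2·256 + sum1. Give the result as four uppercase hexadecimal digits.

Running sums (mod 255):
  after byte 0 (79): sum1=79, sum2=79
  after byte 1 (28): sum1=107, sum2=186
  after byte 2 (57): sum1=164, sum2=95
  after byte 3 (159): sum1=68, sum2=163
Checksum = sum2·256 + sum1 = 163·256 + 68 = 41796 = 0xA344.

A344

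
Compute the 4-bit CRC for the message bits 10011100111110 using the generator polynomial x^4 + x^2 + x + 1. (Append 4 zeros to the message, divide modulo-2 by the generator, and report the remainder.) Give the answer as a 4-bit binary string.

Append 4 zeros: 100111001111100000. Divide by 10111 (XOR where the leading bit is 1):
  pos 0: 10011 XOR 10111 = 00100
  pos 2: 10010 XOR 10111 = 00101
  pos 4: 10101 XOR 10111 = 00010
  pos 7: 10111 XOR 10111 = 00000
  pos 12: 10000 XOR 10111 = 00111
Remainder (last 4 bits) = 1110. This is the CRC / FCS.

1110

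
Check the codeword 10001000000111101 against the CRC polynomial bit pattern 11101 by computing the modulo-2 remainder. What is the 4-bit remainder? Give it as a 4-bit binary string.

0100

Modulo-2 division of 10001000000111101 by 11101:
  pos 0: 10001 XOR 11101 = 01100
  pos 1: 11000 XOR 11101 = 00101
  pos 3: 10100 XOR 11101 = 01001
  pos 4: 10010 XOR 11101 = 01111
  pos 5: 11110 XOR 11101 = 00011
  pos 8: 11011 XOR 11101 = 00110
  pos 10: 11011 XOR 11101 = 00110
  pos 12: 11001 XOR 11101 = 00100
Remainder = 0100 (nonzero — an error is detected).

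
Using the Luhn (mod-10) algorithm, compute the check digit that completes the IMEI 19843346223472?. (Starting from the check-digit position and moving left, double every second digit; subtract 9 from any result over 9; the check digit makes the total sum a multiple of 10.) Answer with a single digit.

Partial digits right→left: 2 7 4 3 2 2 6 4 3 3 4 8 9 1
Double every second digit counting from the check-digit position (so the 1st, 3rd, 5th, ... of the partial from the right).
  doubled (with −9 where >9): 4 8 4 3 6 8 9 → sum 42
  kept as-is: 7 3 2 4 3 8 1 → sum 28
Total = 42 + 28 = 70.
Check digit = (10 − (70 mod 10)) mod 10 = 0.

0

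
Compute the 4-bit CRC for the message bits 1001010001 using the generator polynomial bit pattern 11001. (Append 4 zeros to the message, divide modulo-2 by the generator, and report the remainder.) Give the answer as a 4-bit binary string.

1011

Append 4 zeros: 10010100010000. Divide by 11001 (XOR where the leading bit is 1):
  pos 0: 10010 XOR 11001 = 01011
  pos 1: 10111 XOR 11001 = 01110
  pos 2: 11100 XOR 11001 = 00101
  pos 4: 10100 XOR 11001 = 01101
  pos 5: 11011 XOR 11001 = 00010
  pos 8: 10000 XOR 11001 = 01001
  pos 9: 10010 XOR 11001 = 01011
Remainder (last 4 bits) = 1011. This is the CRC / FCS.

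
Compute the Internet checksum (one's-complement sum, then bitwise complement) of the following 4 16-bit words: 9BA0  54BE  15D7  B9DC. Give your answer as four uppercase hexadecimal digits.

One's-complement addition (fold any carry out of bit 15 back into bit 0):
  0x9BA0 + 0x54BE = 0x0F05E
  0xF05E + 0x15D7 = 0x10635 → wrap carry → 0x0636
  0x0636 + 0xB9DC = 0x0C012
One's-complement sum = 0xC012.
Checksum = ~0xC012 & 0xFFFF = 0x3FED.

3FED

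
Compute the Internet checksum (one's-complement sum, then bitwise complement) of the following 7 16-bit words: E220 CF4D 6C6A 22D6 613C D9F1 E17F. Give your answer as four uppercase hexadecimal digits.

A2A2

One's-complement addition (fold any carry out of bit 15 back into bit 0):
  0xE220 + 0xCF4D = 0x1B16D → wrap carry → 0xB16E
  0xB16E + 0x6C6A = 0x11DD8 → wrap carry → 0x1DD9
  0x1DD9 + 0x22D6 = 0x040AF
  0x40AF + 0x613C = 0x0A1EB
  0xA1EB + 0xD9F1 = 0x17BDC → wrap carry → 0x7BDD
  0x7BDD + 0xE17F = 0x15D5C → wrap carry → 0x5D5D
One's-complement sum = 0x5D5D.
Checksum = ~0x5D5D & 0xFFFF = 0xA2A2.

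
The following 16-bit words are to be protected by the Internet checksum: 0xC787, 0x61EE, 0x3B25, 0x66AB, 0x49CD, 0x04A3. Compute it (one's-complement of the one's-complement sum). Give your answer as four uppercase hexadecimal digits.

One's-complement addition (fold any carry out of bit 15 back into bit 0):
  0xC787 + 0x61EE = 0x12975 → wrap carry → 0x2976
  0x2976 + 0x3B25 = 0x0649B
  0x649B + 0x66AB = 0x0CB46
  0xCB46 + 0x49CD = 0x11513 → wrap carry → 0x1514
  0x1514 + 0x04A3 = 0x019B7
One's-complement sum = 0x19B7.
Checksum = ~0x19B7 & 0xFFFF = 0xE648.

E648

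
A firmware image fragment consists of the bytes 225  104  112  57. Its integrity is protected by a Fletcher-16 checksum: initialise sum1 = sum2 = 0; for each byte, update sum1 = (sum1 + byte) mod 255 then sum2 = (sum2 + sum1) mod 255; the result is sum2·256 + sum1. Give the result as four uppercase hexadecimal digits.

Running sums (mod 255):
  after byte 0 (225): sum1=225, sum2=225
  after byte 1 (104): sum1=74, sum2=44
  after byte 2 (112): sum1=186, sum2=230
  after byte 3 (57): sum1=243, sum2=218
Checksum = sum2·256 + sum1 = 218·256 + 243 = 56051 = 0xDAF3.

DAF3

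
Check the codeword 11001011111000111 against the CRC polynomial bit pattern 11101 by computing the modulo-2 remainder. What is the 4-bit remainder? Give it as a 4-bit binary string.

Modulo-2 division of 11001011111000111 by 11101:
  pos 0: 11001 XOR 11101 = 00100
  pos 2: 10001 XOR 11101 = 01100
  pos 3: 11001 XOR 11101 = 00100
  pos 5: 10011 XOR 11101 = 01110
  pos 6: 11101 XOR 11101 = 00000
Remainder = 0111 (nonzero — an error is detected).

0111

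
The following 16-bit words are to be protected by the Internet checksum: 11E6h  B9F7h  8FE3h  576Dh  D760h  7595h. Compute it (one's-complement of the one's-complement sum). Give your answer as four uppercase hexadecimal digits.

FFDA

One's-complement addition (fold any carry out of bit 15 back into bit 0):
  0x11E6 + 0xB9F7 = 0x0CBDD
  0xCBDD + 0x8FE3 = 0x15BC0 → wrap carry → 0x5BC1
  0x5BC1 + 0x576D = 0x0B32E
  0xB32E + 0xD760 = 0x18A8E → wrap carry → 0x8A8F
  0x8A8F + 0x7595 = 0x10024 → wrap carry → 0x0025
One's-complement sum = 0x0025.
Checksum = ~0x0025 & 0xFFFF = 0xFFDA.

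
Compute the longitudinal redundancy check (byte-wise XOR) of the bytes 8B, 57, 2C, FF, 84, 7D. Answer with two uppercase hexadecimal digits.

XOR the bytes together:
  start with 0x8B
  0x8B ⊕ 0x57 = 0xDC
  0xDC ⊕ 0x2C = 0xF0
  0xF0 ⊕ 0xFF = 0x0F
  0x0F ⊕ 0x84 = 0x8B
  0x8B ⊕ 0x7D = 0xF6

F6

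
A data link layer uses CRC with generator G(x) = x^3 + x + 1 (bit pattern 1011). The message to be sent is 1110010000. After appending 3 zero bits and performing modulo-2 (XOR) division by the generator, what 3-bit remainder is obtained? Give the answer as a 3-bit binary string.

Append 3 zeros: 1110010000000. Divide by 1011 (XOR where the leading bit is 1):
  pos 0: 1110 XOR 1011 = 0101
  pos 1: 1010 XOR 1011 = 0001
  pos 4: 1100 XOR 1011 = 0111
  pos 5: 1110 XOR 1011 = 0101
  pos 6: 1010 XOR 1011 = 0001
  pos 9: 1000 XOR 1011 = 0011
Remainder (last 3 bits) = 011. This is the CRC / FCS.

011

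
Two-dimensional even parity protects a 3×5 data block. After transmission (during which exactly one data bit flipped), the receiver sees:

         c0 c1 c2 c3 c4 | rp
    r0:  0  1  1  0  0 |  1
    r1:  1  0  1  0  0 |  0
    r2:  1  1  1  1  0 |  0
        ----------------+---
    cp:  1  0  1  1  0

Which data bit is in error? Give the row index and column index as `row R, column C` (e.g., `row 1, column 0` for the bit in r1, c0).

Recompute each row's even parity and compare to rp:
  r0: data parity 0, sent rp 1 → mismatch
  r1: data parity 0, sent rp 0 → ok
  r2: data parity 0, sent rp 0 → ok
Recompute each column's even parity and compare to cp:
  c0: data parity 0, sent cp 1 → mismatch
  c1: data parity 0, sent cp 0 → ok
  c2: data parity 1, sent cp 1 → ok
  c3: data parity 1, sent cp 1 → ok
  c4: data parity 0, sent cp 0 → ok
Exactly one row (r0) and one column (c0) fail → the flipped bit is at their intersection.

row 0, column 0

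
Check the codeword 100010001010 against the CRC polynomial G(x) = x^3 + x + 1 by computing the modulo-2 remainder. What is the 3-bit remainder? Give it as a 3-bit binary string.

Modulo-2 division of 100010001010 by 1011:
  pos 0: 1000 XOR 1011 = 0011
  pos 2: 1110 XOR 1011 = 0101
  pos 3: 1010 XOR 1011 = 0001
  pos 6: 1010 XOR 1011 = 0001
Remainder = 110 (nonzero — an error is detected).

110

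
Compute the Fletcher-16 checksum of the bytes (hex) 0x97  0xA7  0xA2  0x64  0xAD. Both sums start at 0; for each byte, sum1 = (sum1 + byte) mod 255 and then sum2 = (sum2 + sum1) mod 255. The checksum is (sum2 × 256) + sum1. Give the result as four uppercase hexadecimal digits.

F2F3

Running sums (mod 255):
  after byte 0 (0x97): sum1=151, sum2=151
  after byte 1 (0xA7): sum1=63, sum2=214
  after byte 2 (0xA2): sum1=225, sum2=184
  after byte 3 (0x64): sum1=70, sum2=254
  after byte 4 (0xAD): sum1=243, sum2=242
Checksum = sum2·256 + sum1 = 242·256 + 243 = 62195 = 0xF2F3.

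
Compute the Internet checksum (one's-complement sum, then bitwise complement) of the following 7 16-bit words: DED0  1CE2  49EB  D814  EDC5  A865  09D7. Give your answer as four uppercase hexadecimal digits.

One's-complement addition (fold any carry out of bit 15 back into bit 0):
  0xDED0 + 0x1CE2 = 0x0FBB2
  0xFBB2 + 0x49EB = 0x1459D → wrap carry → 0x459E
  0x459E + 0xD814 = 0x11DB2 → wrap carry → 0x1DB3
  0x1DB3 + 0xEDC5 = 0x10B78 → wrap carry → 0x0B79
  0x0B79 + 0xA865 = 0x0B3DE
  0xB3DE + 0x09D7 = 0x0BDB5
One's-complement sum = 0xBDB5.
Checksum = ~0xBDB5 & 0xFFFF = 0x424A.

424A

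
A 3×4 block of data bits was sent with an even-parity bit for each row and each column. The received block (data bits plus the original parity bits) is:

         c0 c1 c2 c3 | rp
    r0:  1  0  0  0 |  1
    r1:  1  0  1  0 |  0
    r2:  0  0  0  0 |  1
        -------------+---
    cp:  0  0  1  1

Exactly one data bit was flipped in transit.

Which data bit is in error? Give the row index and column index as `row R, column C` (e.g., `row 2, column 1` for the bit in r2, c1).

row 2, column 3

Recompute each row's even parity and compare to rp:
  r0: data parity 1, sent rp 1 → ok
  r1: data parity 0, sent rp 0 → ok
  r2: data parity 0, sent rp 1 → mismatch
Recompute each column's even parity and compare to cp:
  c0: data parity 0, sent cp 0 → ok
  c1: data parity 0, sent cp 0 → ok
  c2: data parity 1, sent cp 1 → ok
  c3: data parity 0, sent cp 1 → mismatch
Exactly one row (r2) and one column (c3) fail → the flipped bit is at their intersection.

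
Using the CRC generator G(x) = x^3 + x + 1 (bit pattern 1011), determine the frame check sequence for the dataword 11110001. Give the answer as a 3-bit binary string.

111

Append 3 zeros: 11110001000. Divide by 1011 (XOR where the leading bit is 1):
  pos 0: 1111 XOR 1011 = 0100
  pos 1: 1000 XOR 1011 = 0011
  pos 3: 1100 XOR 1011 = 0111
  pos 4: 1111 XOR 1011 = 0100
  pos 5: 1000 XOR 1011 = 0011
  pos 7: 1100 XOR 1011 = 0111
Remainder (last 3 bits) = 111. This is the CRC / FCS.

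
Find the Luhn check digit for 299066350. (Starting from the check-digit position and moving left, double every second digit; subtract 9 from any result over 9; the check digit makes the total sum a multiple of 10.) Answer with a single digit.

Partial digits right→left: 0 5 3 6 6 0 9 9 2
Double every second digit counting from the check-digit position (so the 1st, 3rd, 5th, ... of the partial from the right).
  doubled (with −9 where >9): 0 6 3 9 4 → sum 22
  kept as-is: 5 6 0 9 → sum 20
Total = 22 + 20 = 42.
Check digit = (10 − (42 mod 10)) mod 10 = 8.

8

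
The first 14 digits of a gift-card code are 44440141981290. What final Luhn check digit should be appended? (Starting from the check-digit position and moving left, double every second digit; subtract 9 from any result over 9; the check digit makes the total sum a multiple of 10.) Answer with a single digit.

Partial digits right→left: 0 9 2 1 8 9 1 4 1 0 4 4 4 4
Double every second digit counting from the check-digit position (so the 1st, 3rd, 5th, ... of the partial from the right).
  doubled (with −9 where >9): 0 4 7 2 2 8 8 → sum 31
  kept as-is: 9 1 9 4 0 4 4 → sum 31
Total = 31 + 31 = 62.
Check digit = (10 − (62 mod 10)) mod 10 = 8.

8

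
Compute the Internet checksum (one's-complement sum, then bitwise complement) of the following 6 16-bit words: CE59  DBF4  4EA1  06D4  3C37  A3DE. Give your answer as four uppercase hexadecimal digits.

One's-complement addition (fold any carry out of bit 15 back into bit 0):
  0xCE59 + 0xDBF4 = 0x1AA4D → wrap carry → 0xAA4E
  0xAA4E + 0x4EA1 = 0x0F8EF
  0xF8EF + 0x06D4 = 0x0FFC3
  0xFFC3 + 0x3C37 = 0x13BFA → wrap carry → 0x3BFB
  0x3BFB + 0xA3DE = 0x0DFD9
One's-complement sum = 0xDFD9.
Checksum = ~0xDFD9 & 0xFFFF = 0x2026.

2026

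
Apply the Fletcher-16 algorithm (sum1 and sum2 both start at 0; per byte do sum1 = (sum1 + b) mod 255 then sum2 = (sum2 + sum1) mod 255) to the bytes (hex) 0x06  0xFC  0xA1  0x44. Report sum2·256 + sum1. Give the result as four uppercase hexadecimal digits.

96E8

Running sums (mod 255):
  after byte 0 (0x06): sum1=6, sum2=6
  after byte 1 (0xFC): sum1=3, sum2=9
  after byte 2 (0xA1): sum1=164, sum2=173
  after byte 3 (0x44): sum1=232, sum2=150
Checksum = sum2·256 + sum1 = 150·256 + 232 = 38632 = 0x96E8.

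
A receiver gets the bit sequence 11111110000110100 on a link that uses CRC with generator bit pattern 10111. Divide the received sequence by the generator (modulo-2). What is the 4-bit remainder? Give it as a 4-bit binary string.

Modulo-2 division of 11111110000110100 by 10111:
  pos 0: 11111 XOR 10111 = 01000
  pos 1: 10001 XOR 10111 = 00110
  pos 3: 11010 XOR 10111 = 01101
  pos 4: 11010 XOR 10111 = 01101
  pos 5: 11010 XOR 10111 = 01101
  pos 6: 11010 XOR 10111 = 01101
  pos 7: 11011 XOR 10111 = 01100
  pos 8: 11001 XOR 10111 = 01110
  pos 9: 11100 XOR 10111 = 01011
  pos 10: 10111 XOR 10111 = 00000
Remainder = 0000 (zero — the frame passes the CRC check).

0000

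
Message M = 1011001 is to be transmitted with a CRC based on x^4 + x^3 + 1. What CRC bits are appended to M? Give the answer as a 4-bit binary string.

Append 4 zeros: 10110010000. Divide by 11001 (XOR where the leading bit is 1):
  pos 0: 10110 XOR 11001 = 01111
  pos 1: 11110 XOR 11001 = 00111
  pos 3: 11110 XOR 11001 = 00111
  pos 5: 11100 XOR 11001 = 00101
Remainder (last 4 bits) = 1010. This is the CRC / FCS.

1010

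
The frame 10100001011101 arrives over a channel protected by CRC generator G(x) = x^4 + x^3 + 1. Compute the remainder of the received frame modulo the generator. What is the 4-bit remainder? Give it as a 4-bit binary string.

Modulo-2 division of 10100001011101 by 11001:
  pos 0: 10100 XOR 11001 = 01101
  pos 1: 11010 XOR 11001 = 00011
  pos 4: 11010 XOR 11001 = 00011
  pos 7: 11111 XOR 11001 = 00110
  pos 9: 11001 XOR 11001 = 00000
Remainder = 0000 (zero — the frame passes the CRC check).

0000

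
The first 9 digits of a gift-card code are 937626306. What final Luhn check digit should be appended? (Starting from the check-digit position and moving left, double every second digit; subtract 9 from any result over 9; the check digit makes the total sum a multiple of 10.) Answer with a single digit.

8

Partial digits right→left: 6 0 3 6 2 6 7 3 9
Double every second digit counting from the check-digit position (so the 1st, 3rd, 5th, ... of the partial from the right).
  doubled (with −9 where >9): 3 6 4 5 9 → sum 27
  kept as-is: 0 6 6 3 → sum 15
Total = 27 + 15 = 42.
Check digit = (10 − (42 mod 10)) mod 10 = 8.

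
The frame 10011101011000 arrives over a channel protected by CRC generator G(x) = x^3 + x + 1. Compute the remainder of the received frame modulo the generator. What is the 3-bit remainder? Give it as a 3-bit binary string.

Modulo-2 division of 10011101011000 by 1011:
  pos 0: 1001 XOR 1011 = 0010
  pos 2: 1011 XOR 1011 = 0000
  pos 7: 1011 XOR 1011 = 0000
Remainder = 000 (zero — the frame passes the CRC check).

000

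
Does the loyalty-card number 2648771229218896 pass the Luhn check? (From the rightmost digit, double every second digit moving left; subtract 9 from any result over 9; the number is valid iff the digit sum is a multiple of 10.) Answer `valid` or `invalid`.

From the right, keep odd positions and double even positions (subtract 9 from any doubled value over 9):
  doubled (positions 2,4,...): 9 7 4 4 2 5 8 4 → sum 43
  kept (positions 1,3,...): 6 8 1 9 2 7 8 6 → sum 47
Total = 90.
90 mod 10 = 0, so the number is valid.

valid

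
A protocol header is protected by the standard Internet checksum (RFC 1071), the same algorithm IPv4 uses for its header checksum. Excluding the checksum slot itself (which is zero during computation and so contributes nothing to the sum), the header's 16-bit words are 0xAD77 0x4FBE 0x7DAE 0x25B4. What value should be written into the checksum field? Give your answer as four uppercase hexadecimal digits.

One's-complement addition (fold any carry out of bit 15 back into bit 0):
  0xAD77 + 0x4FBE = 0x0FD35
  0xFD35 + 0x7DAE = 0x17AE3 → wrap carry → 0x7AE4
  0x7AE4 + 0x25B4 = 0x0A098
One's-complement sum = 0xA098.
Checksum = ~0xA098 & 0xFFFF = 0x5F67.

5F67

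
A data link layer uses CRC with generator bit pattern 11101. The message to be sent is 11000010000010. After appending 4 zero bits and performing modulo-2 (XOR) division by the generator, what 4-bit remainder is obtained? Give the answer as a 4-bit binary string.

Append 4 zeros: 110000100000100000. Divide by 11101 (XOR where the leading bit is 1):
  pos 0: 11000 XOR 11101 = 00101
  pos 2: 10101 XOR 11101 = 01000
  pos 3: 10000 XOR 11101 = 01101
  pos 4: 11010 XOR 11101 = 00111
  pos 6: 11100 XOR 11101 = 00001
  pos 10: 10100 XOR 11101 = 01001
  pos 11: 10010 XOR 11101 = 01111
  pos 12: 11110 XOR 11101 = 00011
Remainder (last 4 bits) = 0110. This is the CRC / FCS.

0110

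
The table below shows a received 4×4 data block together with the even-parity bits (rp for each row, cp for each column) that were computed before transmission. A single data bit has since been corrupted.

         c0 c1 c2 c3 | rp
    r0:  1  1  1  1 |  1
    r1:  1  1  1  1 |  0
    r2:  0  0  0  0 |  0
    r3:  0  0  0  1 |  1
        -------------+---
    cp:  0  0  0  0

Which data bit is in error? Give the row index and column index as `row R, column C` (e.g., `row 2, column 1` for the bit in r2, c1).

row 0, column 3

Recompute each row's even parity and compare to rp:
  r0: data parity 0, sent rp 1 → mismatch
  r1: data parity 0, sent rp 0 → ok
  r2: data parity 0, sent rp 0 → ok
  r3: data parity 1, sent rp 1 → ok
Recompute each column's even parity and compare to cp:
  c0: data parity 0, sent cp 0 → ok
  c1: data parity 0, sent cp 0 → ok
  c2: data parity 0, sent cp 0 → ok
  c3: data parity 1, sent cp 0 → mismatch
Exactly one row (r0) and one column (c3) fail → the flipped bit is at their intersection.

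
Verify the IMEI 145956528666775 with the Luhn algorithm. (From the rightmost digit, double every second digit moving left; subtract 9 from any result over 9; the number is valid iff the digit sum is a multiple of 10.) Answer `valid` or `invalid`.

invalid

From the right, keep odd positions and double even positions (subtract 9 from any doubled value over 9):
  doubled (positions 2,4,...): 5 3 3 4 3 9 8 → sum 35
  kept (positions 1,3,...): 5 7 6 8 5 5 5 1 → sum 42
Total = 77.
77 mod 10 = 7, so the number is invalid.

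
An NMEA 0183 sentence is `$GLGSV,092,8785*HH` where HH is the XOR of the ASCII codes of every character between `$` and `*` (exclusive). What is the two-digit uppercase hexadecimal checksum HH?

XOR the ASCII codes of the payload characters:
  'G' = 0x47 → acc = 0x47
  'L' = 0x4C → acc = 0x0B
  'G' = 0x47 → acc = 0x4C
  'S' = 0x53 → acc = 0x1F
  'V' = 0x56 → acc = 0x49
  ',' = 0x2C → acc = 0x65
  '0' = 0x30 → acc = 0x55
  '9' = 0x39 → acc = 0x6C
  '2' = 0x32 → acc = 0x5E
  ',' = 0x2C → acc = 0x72
  '8' = 0x38 → acc = 0x4A
  '7' = 0x37 → acc = 0x7D
  '8' = 0x38 → acc = 0x45
  '5' = 0x35 → acc = 0x70
Checksum = 0x70.

70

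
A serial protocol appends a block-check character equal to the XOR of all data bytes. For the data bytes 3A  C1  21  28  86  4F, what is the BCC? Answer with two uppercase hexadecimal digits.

XOR the bytes together:
  start with 0x3A
  0x3A ⊕ 0xC1 = 0xFB
  0xFB ⊕ 0x21 = 0xDA
  0xDA ⊕ 0x28 = 0xF2
  0xF2 ⊕ 0x86 = 0x74
  0x74 ⊕ 0x4F = 0x3B

3B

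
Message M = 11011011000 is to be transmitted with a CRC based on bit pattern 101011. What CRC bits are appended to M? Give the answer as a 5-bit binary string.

10001

Append 5 zeros: 1101101100000000. Divide by 101011 (XOR where the leading bit is 1):
  pos 0: 110110 XOR 101011 = 011101
  pos 1: 111011 XOR 101011 = 010000
  pos 2: 100001 XOR 101011 = 001010
  pos 4: 101000 XOR 101011 = 000011
  pos 8: 110000 XOR 101011 = 011011
  pos 9: 110110 XOR 101011 = 011101
  pos 10: 111010 XOR 101011 = 010001
Remainder (last 5 bits) = 10001. This is the CRC / FCS.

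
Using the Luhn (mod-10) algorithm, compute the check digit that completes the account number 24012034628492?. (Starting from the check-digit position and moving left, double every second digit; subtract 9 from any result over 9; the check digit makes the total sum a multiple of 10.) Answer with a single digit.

Partial digits right→left: 2 9 4 8 2 6 4 3 0 2 1 0 4 2
Double every second digit counting from the check-digit position (so the 1st, 3rd, 5th, ... of the partial from the right).
  doubled (with −9 where >9): 4 8 4 8 0 2 8 → sum 34
  kept as-is: 9 8 6 3 2 0 2 → sum 30
Total = 34 + 30 = 64.
Check digit = (10 − (64 mod 10)) mod 10 = 6.

6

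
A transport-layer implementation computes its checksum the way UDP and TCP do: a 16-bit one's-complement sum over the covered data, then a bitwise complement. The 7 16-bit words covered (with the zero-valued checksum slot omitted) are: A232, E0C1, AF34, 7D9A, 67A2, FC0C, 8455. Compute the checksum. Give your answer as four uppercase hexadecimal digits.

One's-complement addition (fold any carry out of bit 15 back into bit 0):
  0xA232 + 0xE0C1 = 0x182F3 → wrap carry → 0x82F4
  0x82F4 + 0xAF34 = 0x13228 → wrap carry → 0x3229
  0x3229 + 0x7D9A = 0x0AFC3
  0xAFC3 + 0x67A2 = 0x11765 → wrap carry → 0x1766
  0x1766 + 0xFC0C = 0x11372 → wrap carry → 0x1373
  0x1373 + 0x8455 = 0x097C8
One's-complement sum = 0x97C8.
Checksum = ~0x97C8 & 0xFFFF = 0x6837.

6837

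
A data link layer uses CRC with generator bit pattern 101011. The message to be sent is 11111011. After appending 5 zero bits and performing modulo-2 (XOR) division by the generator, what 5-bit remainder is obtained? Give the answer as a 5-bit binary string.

Append 5 zeros: 1111101100000. Divide by 101011 (XOR where the leading bit is 1):
  pos 0: 111110 XOR 101011 = 010101
  pos 1: 101011 XOR 101011 = 000000
  pos 7: 100000 XOR 101011 = 001011
Remainder (last 5 bits) = 01011. This is the CRC / FCS.

01011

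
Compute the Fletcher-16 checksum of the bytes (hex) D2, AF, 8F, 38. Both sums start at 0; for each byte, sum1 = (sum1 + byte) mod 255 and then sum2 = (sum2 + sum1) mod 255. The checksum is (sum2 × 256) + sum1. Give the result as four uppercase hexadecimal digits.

Running sums (mod 255):
  after byte 0 (D2): sum1=210, sum2=210
  after byte 1 (AF): sum1=130, sum2=85
  after byte 2 (8F): sum1=18, sum2=103
  after byte 3 (38): sum1=74, sum2=177
Checksum = sum2·256 + sum1 = 177·256 + 74 = 45386 = 0xB14A.

B14A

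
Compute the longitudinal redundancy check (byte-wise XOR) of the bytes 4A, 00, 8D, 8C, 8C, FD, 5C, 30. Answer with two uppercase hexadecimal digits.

56

XOR the bytes together:
  start with 0x4A
  0x4A ⊕ 0x00 = 0x4A
  0x4A ⊕ 0x8D = 0xC7
  0xC7 ⊕ 0x8C = 0x4B
  0x4B ⊕ 0x8C = 0xC7
  0xC7 ⊕ 0xFD = 0x3A
  0x3A ⊕ 0x5C = 0x66
  0x66 ⊕ 0x30 = 0x56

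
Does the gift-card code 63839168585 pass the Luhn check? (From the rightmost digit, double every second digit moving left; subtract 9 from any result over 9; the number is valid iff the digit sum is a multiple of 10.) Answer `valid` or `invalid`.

invalid

From the right, keep odd positions and double even positions (subtract 9 from any doubled value over 9):
  doubled (positions 2,4,...): 7 7 2 6 6 → sum 28
  kept (positions 1,3,...): 5 5 6 9 8 6 → sum 39
Total = 67.
67 mod 10 = 7, so the number is invalid.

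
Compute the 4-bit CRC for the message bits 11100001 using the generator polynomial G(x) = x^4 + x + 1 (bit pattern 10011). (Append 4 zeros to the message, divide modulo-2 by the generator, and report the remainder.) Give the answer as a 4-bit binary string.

Append 4 zeros: 111000010000. Divide by 10011 (XOR where the leading bit is 1):
  pos 0: 11100 XOR 10011 = 01111
  pos 1: 11110 XOR 10011 = 01101
  pos 2: 11010 XOR 10011 = 01001
  pos 3: 10011 XOR 10011 = 00000
Remainder (last 4 bits) = 0000. This is the CRC / FCS.

0000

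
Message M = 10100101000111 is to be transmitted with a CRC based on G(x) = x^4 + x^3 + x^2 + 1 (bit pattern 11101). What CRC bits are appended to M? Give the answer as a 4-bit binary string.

0001

Append 4 zeros: 101001010001110000. Divide by 11101 (XOR where the leading bit is 1):
  pos 0: 10100 XOR 11101 = 01001
  pos 1: 10011 XOR 11101 = 01110
  pos 2: 11100 XOR 11101 = 00001
  pos 6: 11000 XOR 11101 = 00101
  pos 8: 10111 XOR 11101 = 01010
  pos 9: 10101 XOR 11101 = 01000
  pos 10: 10000 XOR 11101 = 01101
  pos 11: 11010 XOR 11101 = 00111
  pos 13: 11100 XOR 11101 = 00001
Remainder (last 4 bits) = 0001. This is the CRC / FCS.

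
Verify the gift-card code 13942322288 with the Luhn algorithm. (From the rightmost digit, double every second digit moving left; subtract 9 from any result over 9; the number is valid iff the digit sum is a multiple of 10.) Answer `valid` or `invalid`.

From the right, keep odd positions and double even positions (subtract 9 from any doubled value over 9):
  doubled (positions 2,4,...): 7 4 6 8 6 → sum 31
  kept (positions 1,3,...): 8 2 2 2 9 1 → sum 24
Total = 55.
55 mod 10 = 5, so the number is invalid.

invalid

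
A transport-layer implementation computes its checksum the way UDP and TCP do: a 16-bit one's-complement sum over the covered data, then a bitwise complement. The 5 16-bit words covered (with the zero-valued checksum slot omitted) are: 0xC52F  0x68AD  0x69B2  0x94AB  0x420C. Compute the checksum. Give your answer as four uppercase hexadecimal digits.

One's-complement addition (fold any carry out of bit 15 back into bit 0):
  0xC52F + 0x68AD = 0x12DDC → wrap carry → 0x2DDD
  0x2DDD + 0x69B2 = 0x0978F
  0x978F + 0x94AB = 0x12C3A → wrap carry → 0x2C3B
  0x2C3B + 0x420C = 0x06E47
One's-complement sum = 0x6E47.
Checksum = ~0x6E47 & 0xFFFF = 0x91B8.

91B8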